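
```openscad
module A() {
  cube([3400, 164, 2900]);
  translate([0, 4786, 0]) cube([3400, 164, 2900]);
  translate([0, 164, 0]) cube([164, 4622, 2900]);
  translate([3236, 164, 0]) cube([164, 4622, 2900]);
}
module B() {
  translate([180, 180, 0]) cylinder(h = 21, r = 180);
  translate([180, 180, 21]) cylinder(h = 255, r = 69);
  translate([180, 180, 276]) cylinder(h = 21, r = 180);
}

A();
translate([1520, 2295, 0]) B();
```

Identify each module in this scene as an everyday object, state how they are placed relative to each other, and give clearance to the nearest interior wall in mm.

Clearances: x = 1356, y = 2131; minimum 1356 mm.

A is a house frame. B is a spool. The spool sits inside the house frame, centred. The clearance to the nearest interior wall is 1356 mm.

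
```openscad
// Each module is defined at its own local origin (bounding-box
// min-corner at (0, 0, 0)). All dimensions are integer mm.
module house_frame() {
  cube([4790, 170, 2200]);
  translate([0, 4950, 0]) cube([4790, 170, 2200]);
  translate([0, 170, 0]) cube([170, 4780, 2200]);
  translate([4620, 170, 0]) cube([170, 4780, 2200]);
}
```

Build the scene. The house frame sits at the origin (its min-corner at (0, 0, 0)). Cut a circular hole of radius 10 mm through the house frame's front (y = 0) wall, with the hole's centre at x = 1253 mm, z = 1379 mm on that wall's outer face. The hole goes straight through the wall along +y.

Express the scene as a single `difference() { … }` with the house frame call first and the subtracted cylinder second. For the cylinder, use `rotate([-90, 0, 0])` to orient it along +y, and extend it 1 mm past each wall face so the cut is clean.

difference() {
  house_frame();
  translate([1253, -1, 1379]) rotate([-90, 0, 0]) cylinder(h = 172, r = 10);
}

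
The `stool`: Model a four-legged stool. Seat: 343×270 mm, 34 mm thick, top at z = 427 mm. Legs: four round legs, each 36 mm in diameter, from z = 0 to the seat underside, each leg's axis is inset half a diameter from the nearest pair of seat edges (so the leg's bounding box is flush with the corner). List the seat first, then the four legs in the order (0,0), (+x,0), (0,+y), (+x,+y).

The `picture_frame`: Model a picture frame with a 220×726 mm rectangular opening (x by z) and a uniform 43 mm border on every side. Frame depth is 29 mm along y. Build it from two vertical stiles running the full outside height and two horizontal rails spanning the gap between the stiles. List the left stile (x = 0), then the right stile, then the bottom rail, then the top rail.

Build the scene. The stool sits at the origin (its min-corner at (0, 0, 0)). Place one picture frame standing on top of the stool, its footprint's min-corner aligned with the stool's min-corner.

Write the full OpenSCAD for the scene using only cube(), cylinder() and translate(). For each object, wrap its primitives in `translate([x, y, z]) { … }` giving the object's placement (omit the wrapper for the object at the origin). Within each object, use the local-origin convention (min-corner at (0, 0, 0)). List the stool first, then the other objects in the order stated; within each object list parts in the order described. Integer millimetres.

translate([0, 0, 393]) cube([343, 270, 34]);
translate([18, 18, 0]) cylinder(h = 393, r = 18);
translate([325, 18, 0]) cylinder(h = 393, r = 18);
translate([18, 252, 0]) cylinder(h = 393, r = 18);
translate([325, 252, 0]) cylinder(h = 393, r = 18);
translate([0, 0, 427]) {
  cube([43, 29, 812]);
  translate([263, 0, 0]) cube([43, 29, 812]);
  translate([43, 0, 0]) cube([220, 29, 43]);
  translate([43, 0, 769]) cube([220, 29, 43]);
}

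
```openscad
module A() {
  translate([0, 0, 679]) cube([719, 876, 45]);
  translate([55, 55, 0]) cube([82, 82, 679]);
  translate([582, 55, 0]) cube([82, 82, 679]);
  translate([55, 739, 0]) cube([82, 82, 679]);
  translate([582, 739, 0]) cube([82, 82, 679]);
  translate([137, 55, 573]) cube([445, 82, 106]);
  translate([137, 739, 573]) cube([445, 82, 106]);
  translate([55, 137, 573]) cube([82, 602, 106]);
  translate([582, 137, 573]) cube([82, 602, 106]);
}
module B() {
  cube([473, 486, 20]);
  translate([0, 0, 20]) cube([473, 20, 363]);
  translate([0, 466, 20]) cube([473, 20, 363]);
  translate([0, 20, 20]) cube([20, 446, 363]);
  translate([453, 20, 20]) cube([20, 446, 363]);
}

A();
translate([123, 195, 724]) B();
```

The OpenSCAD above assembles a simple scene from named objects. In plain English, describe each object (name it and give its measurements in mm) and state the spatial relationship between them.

A is a table: top 719 mm (x) × 876 mm (y), 45 mm thick, upper face at z = 724 mm, on four 82×82 mm square legs, each inset 55 mm from the nearest pair of top edges, running from z = 0 to the bottom of the top. Four apron rails, 82 mm thick and 106 mm tall, run between adjacent legs with their top edges flush with the underside of the top and their outer faces flush with the legs' outer faces.

B is an open-topped rectangular box: outside dimensions 473×486×383 mm, with a uniform wall and base thickness of 20 mm. The base is a full 473×486 slab on the floor; four walls sit on top of the base. The front and back walls (the −y and +y sides) span the full width; the two side walls fit between them.

The open box is on top of the table, centred.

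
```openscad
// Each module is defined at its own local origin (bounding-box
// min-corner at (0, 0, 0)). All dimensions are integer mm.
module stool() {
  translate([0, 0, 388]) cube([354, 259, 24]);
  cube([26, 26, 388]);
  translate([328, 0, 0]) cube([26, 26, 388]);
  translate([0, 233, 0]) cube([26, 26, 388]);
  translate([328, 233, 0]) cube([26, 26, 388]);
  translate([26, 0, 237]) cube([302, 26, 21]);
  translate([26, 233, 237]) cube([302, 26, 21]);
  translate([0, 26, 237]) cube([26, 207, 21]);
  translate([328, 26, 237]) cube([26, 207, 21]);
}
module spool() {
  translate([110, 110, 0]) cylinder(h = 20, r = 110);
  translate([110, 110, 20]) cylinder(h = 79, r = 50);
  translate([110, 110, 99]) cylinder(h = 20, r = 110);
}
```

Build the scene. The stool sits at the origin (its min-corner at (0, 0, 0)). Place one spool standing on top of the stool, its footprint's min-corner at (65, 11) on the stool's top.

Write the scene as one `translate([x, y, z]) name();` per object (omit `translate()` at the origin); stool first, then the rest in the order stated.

stool();
translate([65, 11, 412]) spool();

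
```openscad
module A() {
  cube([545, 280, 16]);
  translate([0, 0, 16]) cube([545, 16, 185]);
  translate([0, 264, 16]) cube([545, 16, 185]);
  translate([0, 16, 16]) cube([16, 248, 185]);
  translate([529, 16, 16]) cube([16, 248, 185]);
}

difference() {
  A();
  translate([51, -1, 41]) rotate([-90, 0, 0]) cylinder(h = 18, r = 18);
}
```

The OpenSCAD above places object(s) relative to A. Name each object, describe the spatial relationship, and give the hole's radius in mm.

The subtracted cylinder has r = 18 mm.

A is an open box. The open box has a circular hole through its front wall. The hole's radius is 18 mm.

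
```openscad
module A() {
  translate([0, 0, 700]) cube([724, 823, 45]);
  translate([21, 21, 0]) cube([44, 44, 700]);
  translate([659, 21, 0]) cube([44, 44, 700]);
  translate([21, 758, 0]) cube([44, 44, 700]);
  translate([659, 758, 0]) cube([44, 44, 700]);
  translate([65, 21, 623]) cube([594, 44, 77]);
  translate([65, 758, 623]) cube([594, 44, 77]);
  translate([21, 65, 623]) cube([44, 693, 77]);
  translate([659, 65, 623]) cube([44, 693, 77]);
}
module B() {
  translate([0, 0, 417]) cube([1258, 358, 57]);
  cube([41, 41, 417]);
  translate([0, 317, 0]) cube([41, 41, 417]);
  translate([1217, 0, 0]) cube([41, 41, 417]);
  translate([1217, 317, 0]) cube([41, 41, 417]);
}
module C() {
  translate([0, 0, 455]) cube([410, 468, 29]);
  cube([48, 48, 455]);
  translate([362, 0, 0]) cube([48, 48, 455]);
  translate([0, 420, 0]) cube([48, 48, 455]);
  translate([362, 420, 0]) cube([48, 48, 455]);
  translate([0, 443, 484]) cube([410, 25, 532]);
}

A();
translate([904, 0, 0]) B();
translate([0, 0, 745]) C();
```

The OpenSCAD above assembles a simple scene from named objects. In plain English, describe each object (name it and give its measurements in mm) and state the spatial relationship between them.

A is a table: top 724 mm (x) × 823 mm (y), 45 mm thick, upper face at z = 745 mm, on four 44×44 mm square legs, each inset 21 mm from the nearest pair of top edges, running from z = 0 to the bottom of the top. Four apron rails, 44 mm thick and 77 mm tall, run between adjacent legs with their top edges flush with the underside of the top and their outer faces flush with the legs' outer faces.

B is a bench: a 1258×358 mm seat slab, 57 mm thick, top at z = 474 mm, on four 41×41 mm square legs flush with the seat corners and standing on z = 0.

C is a chair. The seat is a 410×468×29 mm slab with its top at z = 484 mm, on four 48×48 mm corner legs (flush with the seat edges, standing on z = 0). A flat backrest 25 mm thick, 532 mm tall, spans the full seat width and rises from the seat top along its +y edge, rear face flush with the rear of the seat.

The bench is on the floor beside the table on its +x side. The chair is on top of the table.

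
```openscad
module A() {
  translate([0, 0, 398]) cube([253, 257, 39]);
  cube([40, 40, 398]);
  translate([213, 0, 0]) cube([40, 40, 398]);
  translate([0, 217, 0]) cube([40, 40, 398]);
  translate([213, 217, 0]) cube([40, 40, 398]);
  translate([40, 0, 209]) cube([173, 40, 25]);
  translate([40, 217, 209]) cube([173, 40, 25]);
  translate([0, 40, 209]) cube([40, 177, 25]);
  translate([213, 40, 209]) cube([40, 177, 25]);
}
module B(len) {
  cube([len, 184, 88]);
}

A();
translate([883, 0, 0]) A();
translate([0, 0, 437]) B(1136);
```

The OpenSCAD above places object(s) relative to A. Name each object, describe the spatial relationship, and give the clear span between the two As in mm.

Second stool starts at x = 883; first ends at x = 253; clear span = 883 − 253 = 630 mm.

A is a stool. B is a beam. A beam spans the tops of two stools. The clear span between the two stools is 630 mm.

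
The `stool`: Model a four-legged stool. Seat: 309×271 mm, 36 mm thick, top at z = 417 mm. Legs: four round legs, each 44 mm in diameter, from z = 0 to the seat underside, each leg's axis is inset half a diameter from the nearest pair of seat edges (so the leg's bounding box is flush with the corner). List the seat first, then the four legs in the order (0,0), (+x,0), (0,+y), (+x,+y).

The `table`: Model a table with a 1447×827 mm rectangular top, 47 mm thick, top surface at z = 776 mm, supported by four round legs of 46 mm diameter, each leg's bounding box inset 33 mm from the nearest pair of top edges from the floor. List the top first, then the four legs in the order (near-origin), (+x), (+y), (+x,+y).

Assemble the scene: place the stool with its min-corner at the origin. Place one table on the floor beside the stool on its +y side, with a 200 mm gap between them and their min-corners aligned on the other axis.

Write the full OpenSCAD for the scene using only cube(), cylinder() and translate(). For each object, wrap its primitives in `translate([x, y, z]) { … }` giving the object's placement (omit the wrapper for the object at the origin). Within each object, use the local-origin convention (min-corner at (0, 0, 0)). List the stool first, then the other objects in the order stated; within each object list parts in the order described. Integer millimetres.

translate([0, 0, 381]) cube([309, 271, 36]);
translate([22, 22, 0]) cylinder(h = 381, r = 22);
translate([287, 22, 0]) cylinder(h = 381, r = 22);
translate([22, 249, 0]) cylinder(h = 381, r = 22);
translate([287, 249, 0]) cylinder(h = 381, r = 22);
translate([0, 471, 0]) {
  translate([0, 0, 729]) cube([1447, 827, 47]);
  translate([56, 56, 0]) cylinder(h = 729, r = 23);
  translate([1391, 56, 0]) cylinder(h = 729, r = 23);
  translate([56, 771, 0]) cylinder(h = 729, r = 23);
  translate([1391, 771, 0]) cylinder(h = 729, r = 23);
}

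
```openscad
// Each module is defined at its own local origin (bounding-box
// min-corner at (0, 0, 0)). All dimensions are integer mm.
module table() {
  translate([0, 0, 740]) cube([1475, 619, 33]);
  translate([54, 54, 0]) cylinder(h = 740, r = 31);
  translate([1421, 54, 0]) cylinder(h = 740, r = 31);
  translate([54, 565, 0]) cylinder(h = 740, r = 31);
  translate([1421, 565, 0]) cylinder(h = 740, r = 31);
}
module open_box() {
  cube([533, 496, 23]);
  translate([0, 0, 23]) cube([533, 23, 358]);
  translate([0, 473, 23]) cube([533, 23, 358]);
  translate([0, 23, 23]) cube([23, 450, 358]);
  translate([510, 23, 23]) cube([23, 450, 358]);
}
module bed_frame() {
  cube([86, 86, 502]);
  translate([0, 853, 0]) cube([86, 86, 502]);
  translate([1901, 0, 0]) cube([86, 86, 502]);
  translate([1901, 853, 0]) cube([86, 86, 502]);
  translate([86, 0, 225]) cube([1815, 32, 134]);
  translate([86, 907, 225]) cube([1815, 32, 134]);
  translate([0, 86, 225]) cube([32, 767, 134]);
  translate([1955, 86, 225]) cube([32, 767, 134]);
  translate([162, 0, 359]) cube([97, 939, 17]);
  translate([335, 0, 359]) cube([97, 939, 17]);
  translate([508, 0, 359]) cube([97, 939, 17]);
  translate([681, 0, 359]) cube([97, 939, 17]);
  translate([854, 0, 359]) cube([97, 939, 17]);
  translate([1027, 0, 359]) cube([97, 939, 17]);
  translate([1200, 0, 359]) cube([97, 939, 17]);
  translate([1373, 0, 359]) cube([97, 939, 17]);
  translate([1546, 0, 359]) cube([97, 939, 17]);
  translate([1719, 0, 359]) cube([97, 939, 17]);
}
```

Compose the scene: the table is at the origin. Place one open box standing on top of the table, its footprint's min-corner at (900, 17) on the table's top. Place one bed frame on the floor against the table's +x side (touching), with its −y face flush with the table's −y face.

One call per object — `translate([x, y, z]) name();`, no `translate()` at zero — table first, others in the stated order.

table();
translate([900, 17, 773]) open_box();
translate([1475, 0, 0]) bed_frame();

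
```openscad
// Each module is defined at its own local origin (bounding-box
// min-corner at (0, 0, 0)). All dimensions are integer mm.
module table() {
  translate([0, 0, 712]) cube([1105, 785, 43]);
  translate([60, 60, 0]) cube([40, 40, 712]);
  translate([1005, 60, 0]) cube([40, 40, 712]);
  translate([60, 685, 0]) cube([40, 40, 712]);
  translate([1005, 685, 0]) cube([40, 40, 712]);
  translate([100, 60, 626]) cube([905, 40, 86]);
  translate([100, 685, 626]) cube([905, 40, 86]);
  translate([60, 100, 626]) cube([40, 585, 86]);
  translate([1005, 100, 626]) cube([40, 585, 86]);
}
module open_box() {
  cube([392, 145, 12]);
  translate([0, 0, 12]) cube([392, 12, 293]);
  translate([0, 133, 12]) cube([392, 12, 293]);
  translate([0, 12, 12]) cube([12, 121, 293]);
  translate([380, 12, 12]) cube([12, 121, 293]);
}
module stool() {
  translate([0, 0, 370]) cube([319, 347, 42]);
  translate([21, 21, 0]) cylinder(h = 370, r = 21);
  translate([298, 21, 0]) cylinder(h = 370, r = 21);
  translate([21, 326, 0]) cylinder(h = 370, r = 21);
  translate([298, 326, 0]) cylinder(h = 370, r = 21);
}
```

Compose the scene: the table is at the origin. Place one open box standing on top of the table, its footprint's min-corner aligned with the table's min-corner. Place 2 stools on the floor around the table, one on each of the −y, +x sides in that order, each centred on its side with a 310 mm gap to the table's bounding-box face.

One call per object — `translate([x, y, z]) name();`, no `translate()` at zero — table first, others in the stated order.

table();
translate([0, 0, 755]) open_box();
translate([393, -657, 0]) stool();
translate([1415, 219, 0]) stool();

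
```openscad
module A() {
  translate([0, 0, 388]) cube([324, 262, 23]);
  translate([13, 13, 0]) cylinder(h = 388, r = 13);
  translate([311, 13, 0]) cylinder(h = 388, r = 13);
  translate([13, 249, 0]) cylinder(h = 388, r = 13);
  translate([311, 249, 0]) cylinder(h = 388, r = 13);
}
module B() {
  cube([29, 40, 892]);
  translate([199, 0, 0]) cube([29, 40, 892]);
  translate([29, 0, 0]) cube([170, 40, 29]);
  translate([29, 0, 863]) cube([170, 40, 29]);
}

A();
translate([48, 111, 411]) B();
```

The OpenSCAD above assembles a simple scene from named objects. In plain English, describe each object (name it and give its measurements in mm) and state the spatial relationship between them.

A is a four-legged stool. The seat is a 324×262×23 mm slab whose top surface is at z = 411 mm; four round legs, each 26 mm in diameter, run from the floor (z = 0) to the underside of the seat, each leg's axis is inset half a diameter from the nearest pair of seat edges (so the leg's bounding box is flush with the corner).

B is a rectangular picture frame lying in the x–z plane (depth along y). The opening is 170 mm wide (x) by 834 mm tall (z), surrounded by a border 29 mm wide on all four sides. The frame is 40 mm deep and is made of two full-height vertical stiles with two horizontal rails fitted between them.

The picture frame is on top of the stool, centred.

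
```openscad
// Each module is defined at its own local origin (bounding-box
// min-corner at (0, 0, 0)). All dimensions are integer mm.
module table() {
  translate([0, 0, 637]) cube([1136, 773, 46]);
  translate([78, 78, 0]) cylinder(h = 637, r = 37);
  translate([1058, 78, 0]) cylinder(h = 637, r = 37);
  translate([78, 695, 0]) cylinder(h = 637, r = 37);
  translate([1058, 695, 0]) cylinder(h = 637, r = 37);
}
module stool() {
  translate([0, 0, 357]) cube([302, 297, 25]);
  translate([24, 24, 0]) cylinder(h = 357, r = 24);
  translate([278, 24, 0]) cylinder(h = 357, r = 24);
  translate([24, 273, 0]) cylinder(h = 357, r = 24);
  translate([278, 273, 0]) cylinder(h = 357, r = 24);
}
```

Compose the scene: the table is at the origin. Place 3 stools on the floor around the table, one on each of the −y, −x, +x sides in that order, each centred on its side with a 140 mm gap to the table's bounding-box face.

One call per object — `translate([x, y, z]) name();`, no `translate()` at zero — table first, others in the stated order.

table();
translate([417, -437, 0]) stool();
translate([-442, 238, 0]) stool();
translate([1276, 238, 0]) stool();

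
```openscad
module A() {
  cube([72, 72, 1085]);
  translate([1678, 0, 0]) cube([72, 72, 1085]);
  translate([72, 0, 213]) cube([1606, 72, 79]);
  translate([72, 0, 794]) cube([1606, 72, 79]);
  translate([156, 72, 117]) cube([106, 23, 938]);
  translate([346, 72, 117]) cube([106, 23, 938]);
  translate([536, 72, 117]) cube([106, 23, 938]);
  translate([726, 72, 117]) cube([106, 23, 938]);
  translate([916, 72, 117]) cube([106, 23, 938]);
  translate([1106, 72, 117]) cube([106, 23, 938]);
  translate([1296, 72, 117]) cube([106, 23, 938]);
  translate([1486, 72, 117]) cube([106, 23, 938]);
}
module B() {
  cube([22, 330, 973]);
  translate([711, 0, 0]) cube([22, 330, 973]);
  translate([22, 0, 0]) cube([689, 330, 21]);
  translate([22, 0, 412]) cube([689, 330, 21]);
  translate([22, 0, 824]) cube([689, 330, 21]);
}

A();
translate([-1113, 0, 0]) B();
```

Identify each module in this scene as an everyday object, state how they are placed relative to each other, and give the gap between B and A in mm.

A is a fence section. B is a bookshelf. The bookshelf is on the floor beside the fence section on its −x side. The gap between the bookshelf and the fence section is 380 mm.

The bookshelf's nearest face is 380 mm from the fence section's −x face.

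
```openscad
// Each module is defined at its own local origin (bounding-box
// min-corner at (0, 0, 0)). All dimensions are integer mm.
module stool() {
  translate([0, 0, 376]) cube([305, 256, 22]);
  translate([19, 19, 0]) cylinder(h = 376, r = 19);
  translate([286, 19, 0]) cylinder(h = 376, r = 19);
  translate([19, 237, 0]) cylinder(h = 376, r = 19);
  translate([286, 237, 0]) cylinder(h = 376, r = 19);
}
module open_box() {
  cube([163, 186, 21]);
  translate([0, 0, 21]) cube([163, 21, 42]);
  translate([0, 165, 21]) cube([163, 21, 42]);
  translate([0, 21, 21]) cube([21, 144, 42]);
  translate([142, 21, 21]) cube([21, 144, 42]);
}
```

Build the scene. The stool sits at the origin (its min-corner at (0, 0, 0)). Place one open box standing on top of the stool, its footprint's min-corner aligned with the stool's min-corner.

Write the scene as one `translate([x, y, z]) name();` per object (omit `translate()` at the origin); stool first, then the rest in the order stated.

stool();
translate([0, 0, 398]) open_box();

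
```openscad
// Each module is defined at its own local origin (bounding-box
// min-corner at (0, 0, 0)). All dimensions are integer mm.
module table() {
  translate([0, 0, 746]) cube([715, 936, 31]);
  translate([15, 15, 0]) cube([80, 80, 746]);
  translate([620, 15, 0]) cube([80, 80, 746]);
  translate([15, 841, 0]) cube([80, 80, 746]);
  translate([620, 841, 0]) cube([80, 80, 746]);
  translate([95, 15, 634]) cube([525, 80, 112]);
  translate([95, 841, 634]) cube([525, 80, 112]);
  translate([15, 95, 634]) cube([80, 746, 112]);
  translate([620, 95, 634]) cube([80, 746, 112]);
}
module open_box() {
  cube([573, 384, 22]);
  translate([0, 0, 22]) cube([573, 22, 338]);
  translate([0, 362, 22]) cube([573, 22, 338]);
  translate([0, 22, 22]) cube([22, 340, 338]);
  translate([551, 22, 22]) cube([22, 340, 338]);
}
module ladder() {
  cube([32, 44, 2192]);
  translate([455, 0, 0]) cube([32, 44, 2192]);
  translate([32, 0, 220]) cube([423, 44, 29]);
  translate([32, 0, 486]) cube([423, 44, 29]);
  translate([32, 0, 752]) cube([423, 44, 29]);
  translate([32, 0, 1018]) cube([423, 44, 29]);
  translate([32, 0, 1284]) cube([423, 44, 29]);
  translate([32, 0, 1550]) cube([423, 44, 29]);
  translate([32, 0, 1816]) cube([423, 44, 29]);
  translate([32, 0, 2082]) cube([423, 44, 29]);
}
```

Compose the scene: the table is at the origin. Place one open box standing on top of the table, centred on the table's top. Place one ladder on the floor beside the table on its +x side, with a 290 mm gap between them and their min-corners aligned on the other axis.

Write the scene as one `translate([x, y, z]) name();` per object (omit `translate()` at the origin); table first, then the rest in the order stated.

table();
translate([71, 276, 777]) open_box();
translate([1005, 0, 0]) ladder();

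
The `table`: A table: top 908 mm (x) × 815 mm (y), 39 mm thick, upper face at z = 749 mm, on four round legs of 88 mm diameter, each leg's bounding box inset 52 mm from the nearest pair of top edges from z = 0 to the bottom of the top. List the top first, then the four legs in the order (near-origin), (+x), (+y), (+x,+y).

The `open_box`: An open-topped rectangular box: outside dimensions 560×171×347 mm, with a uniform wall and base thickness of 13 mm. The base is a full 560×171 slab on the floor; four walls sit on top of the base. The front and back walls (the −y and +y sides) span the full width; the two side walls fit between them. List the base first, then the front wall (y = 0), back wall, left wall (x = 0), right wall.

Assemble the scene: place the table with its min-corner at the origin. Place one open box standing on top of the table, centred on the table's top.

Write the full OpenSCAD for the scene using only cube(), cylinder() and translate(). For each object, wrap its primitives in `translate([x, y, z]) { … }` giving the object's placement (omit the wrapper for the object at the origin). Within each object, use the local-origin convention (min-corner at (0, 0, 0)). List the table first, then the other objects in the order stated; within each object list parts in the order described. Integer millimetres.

translate([0, 0, 710]) cube([908, 815, 39]);
translate([96, 96, 0]) cylinder(h = 710, r = 44);
translate([812, 96, 0]) cylinder(h = 710, r = 44);
translate([96, 719, 0]) cylinder(h = 710, r = 44);
translate([812, 719, 0]) cylinder(h = 710, r = 44);
translate([174, 322, 749]) {
  cube([560, 171, 13]);
  translate([0, 0, 13]) cube([560, 13, 334]);
  translate([0, 158, 13]) cube([560, 13, 334]);
  translate([0, 13, 13]) cube([13, 145, 334]);
  translate([547, 13, 13]) cube([13, 145, 334]);
}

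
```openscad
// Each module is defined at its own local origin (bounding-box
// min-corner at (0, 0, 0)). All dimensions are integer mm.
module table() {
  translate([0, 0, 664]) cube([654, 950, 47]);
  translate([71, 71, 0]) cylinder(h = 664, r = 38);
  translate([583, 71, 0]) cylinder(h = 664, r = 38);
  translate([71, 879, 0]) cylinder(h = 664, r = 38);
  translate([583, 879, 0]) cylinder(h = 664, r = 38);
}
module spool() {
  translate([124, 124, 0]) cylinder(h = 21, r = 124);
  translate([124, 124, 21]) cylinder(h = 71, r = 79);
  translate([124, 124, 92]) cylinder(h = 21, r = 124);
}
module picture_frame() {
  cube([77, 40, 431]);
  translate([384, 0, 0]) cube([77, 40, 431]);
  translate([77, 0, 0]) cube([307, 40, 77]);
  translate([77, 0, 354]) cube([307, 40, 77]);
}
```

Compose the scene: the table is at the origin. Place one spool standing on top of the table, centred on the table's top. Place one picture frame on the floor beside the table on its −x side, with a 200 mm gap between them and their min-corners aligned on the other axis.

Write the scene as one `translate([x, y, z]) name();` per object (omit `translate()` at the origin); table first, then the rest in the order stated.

table();
translate([203, 351, 711]) spool();
translate([-661, 0, 0]) picture_frame();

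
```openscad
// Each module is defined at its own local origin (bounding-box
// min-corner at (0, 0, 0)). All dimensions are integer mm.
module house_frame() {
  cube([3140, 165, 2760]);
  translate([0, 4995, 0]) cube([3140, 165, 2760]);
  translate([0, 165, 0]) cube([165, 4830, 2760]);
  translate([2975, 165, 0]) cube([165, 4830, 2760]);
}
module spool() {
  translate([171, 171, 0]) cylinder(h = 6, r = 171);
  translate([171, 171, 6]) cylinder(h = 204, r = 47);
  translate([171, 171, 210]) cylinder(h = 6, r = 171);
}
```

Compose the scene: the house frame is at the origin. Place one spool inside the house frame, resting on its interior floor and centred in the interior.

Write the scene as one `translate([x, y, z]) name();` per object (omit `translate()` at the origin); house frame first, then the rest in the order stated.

house_frame();
translate([1399, 2409, 0]) spool();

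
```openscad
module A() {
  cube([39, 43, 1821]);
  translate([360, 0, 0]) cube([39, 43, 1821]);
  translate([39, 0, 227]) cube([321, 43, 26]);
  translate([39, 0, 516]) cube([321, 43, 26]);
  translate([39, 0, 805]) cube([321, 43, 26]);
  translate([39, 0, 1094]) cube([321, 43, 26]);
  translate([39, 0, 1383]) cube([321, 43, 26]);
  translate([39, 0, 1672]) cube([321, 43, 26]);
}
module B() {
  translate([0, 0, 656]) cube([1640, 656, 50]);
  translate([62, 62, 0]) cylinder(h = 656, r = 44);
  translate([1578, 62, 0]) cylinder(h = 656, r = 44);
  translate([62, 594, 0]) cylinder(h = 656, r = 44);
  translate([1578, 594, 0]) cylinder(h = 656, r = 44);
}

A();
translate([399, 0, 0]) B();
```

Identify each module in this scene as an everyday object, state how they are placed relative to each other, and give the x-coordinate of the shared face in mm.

The ladder's +x face and the table's −x face are both at x = 399 mm.

A is a ladder. B is a table. The table is against the ladder's +x side, with their −y faces flush. The x-coordinate of the shared face is 399 mm.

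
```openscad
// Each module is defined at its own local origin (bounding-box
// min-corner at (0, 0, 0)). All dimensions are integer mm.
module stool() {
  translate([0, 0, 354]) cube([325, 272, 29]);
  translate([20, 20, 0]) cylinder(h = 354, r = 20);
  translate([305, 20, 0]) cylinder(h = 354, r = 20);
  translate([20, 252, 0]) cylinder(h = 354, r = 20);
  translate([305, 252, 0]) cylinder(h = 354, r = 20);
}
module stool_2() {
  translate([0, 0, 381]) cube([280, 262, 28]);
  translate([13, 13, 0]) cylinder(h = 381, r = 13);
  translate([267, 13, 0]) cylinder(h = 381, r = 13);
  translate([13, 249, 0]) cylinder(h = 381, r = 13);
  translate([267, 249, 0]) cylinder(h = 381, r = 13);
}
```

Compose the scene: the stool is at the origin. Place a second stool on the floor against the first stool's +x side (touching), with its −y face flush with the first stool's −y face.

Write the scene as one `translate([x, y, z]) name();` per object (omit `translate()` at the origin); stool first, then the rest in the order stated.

stool();
translate([325, 0, 0]) stool_2();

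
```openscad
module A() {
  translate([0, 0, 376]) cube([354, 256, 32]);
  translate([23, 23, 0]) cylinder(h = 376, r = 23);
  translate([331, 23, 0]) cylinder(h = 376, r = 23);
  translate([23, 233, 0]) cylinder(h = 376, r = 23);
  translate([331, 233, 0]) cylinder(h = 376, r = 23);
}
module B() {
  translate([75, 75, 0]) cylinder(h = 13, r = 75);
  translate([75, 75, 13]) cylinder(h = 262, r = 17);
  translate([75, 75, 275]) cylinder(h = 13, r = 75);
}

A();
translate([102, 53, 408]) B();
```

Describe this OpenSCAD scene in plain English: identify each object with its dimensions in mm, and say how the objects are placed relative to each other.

A is a four-legged stool. The seat is a 354×256×32 mm slab whose top surface is at z = 408 mm; four round legs, each 46 mm in diameter, run from the floor (z = 0) to the underside of the seat, each leg's axis is inset half a diameter from the nearest pair of seat edges (so the leg's bounding box is flush with the corner).

B is a spool: two coaxial disc flanges of radius 75 mm and thickness 13 mm, joined by a core cylinder of radius 17 mm and height 262 mm. The lower flange rests on z = 0 and the three cylinders share a vertical axis.

The spool is on top of the stool, centred.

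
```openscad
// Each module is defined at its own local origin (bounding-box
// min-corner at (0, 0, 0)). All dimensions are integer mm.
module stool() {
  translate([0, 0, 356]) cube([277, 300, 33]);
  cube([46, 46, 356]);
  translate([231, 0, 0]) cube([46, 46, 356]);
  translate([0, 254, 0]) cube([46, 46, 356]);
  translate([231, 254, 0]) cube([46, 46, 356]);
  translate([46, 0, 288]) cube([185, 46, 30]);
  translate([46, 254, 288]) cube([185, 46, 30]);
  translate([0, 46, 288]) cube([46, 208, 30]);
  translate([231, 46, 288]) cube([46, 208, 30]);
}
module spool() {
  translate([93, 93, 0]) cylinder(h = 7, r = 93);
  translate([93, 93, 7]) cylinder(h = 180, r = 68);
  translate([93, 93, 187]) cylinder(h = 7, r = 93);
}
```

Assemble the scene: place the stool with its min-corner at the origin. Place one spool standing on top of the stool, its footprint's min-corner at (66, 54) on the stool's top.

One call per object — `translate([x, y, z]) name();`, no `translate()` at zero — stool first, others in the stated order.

stool();
translate([66, 54, 389]) spool();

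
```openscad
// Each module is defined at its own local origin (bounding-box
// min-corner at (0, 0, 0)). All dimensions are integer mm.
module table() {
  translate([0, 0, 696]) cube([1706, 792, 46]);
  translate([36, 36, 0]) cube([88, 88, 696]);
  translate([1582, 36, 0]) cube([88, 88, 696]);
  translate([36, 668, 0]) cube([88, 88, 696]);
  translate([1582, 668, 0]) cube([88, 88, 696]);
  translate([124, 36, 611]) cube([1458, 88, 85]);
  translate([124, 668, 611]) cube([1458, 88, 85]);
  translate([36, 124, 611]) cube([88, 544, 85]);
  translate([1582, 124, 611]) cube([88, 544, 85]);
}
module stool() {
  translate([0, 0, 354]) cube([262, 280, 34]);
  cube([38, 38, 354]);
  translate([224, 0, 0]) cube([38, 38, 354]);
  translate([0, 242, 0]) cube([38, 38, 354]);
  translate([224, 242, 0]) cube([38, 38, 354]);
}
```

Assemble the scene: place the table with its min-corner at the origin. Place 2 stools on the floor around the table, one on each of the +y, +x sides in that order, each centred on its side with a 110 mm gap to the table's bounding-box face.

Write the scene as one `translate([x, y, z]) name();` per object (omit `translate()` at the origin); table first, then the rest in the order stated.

table();
translate([722, 902, 0]) stool();
translate([1816, 256, 0]) stool();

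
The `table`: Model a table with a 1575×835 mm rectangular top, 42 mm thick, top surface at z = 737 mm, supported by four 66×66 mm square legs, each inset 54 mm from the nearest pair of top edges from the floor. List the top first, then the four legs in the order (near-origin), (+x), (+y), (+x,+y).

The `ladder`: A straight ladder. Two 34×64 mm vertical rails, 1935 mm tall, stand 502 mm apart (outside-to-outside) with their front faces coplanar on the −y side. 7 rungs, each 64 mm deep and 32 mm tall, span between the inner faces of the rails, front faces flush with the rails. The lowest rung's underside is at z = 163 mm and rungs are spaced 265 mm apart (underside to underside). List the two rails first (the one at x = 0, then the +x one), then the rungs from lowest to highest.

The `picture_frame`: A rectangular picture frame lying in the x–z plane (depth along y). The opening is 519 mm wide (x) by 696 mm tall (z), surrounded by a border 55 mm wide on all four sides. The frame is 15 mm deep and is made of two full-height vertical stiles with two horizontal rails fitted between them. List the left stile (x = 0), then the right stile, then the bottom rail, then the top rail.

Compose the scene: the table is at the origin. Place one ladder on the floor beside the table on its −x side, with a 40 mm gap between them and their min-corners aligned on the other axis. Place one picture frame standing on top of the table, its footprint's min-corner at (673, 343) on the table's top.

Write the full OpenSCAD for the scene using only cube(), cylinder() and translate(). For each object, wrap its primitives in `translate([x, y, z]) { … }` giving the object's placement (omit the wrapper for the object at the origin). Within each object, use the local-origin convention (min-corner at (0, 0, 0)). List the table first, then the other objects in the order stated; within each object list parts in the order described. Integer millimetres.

translate([0, 0, 695]) cube([1575, 835, 42]);
translate([54, 54, 0]) cube([66, 66, 695]);
translate([1455, 54, 0]) cube([66, 66, 695]);
translate([54, 715, 0]) cube([66, 66, 695]);
translate([1455, 715, 0]) cube([66, 66, 695]);
translate([-542, 0, 0]) {
  cube([34, 64, 1935]);
  translate([468, 0, 0]) cube([34, 64, 1935]);
  translate([34, 0, 163]) cube([434, 64, 32]);
  translate([34, 0, 428]) cube([434, 64, 32]);
  translate([34, 0, 693]) cube([434, 64, 32]);
  translate([34, 0, 958]) cube([434, 64, 32]);
  translate([34, 0, 1223]) cube([434, 64, 32]);
  translate([34, 0, 1488]) cube([434, 64, 32]);
  translate([34, 0, 1753]) cube([434, 64, 32]);
}
translate([673, 343, 737]) {
  cube([55, 15, 806]);
  translate([574, 0, 0]) cube([55, 15, 806]);
  translate([55, 0, 0]) cube([519, 15, 55]);
  translate([55, 0, 751]) cube([519, 15, 55]);
}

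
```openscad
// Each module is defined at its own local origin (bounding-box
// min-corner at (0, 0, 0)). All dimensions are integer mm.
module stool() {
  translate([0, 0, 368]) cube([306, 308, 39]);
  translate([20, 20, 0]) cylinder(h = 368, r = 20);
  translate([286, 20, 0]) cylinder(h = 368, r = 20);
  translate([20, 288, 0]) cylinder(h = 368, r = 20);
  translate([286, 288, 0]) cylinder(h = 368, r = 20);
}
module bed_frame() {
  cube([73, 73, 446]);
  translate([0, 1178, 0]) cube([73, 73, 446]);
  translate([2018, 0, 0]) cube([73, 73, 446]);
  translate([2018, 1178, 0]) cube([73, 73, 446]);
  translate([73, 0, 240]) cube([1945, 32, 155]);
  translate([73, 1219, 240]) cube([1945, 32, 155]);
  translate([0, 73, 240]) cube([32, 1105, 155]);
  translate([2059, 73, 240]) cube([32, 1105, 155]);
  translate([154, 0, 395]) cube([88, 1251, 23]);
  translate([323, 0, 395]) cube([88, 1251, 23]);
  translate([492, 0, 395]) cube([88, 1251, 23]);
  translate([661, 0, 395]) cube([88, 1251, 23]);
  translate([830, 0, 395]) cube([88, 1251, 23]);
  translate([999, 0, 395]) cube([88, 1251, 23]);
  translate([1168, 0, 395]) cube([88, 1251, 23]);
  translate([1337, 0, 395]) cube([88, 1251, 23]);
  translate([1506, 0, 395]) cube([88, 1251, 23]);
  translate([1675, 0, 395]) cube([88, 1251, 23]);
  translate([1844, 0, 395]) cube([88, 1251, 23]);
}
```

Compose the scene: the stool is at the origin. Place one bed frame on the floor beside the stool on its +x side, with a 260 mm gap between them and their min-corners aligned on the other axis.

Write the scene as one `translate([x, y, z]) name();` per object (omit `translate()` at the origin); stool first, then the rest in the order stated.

stool();
translate([566, 0, 0]) bed_frame();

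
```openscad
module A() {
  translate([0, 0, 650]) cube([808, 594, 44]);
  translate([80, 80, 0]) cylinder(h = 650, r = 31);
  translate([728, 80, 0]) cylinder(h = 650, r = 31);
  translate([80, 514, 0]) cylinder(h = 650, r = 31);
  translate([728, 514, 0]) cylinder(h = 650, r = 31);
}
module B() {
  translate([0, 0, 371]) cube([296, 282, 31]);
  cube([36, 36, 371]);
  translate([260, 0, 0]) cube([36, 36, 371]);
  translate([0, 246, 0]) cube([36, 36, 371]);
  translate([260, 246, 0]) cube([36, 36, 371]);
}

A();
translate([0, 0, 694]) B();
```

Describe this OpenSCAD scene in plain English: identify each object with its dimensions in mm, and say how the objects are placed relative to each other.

A is a table: top 808 mm (x) × 594 mm (y), 44 mm thick, upper face at z = 694 mm, on four round legs of 62 mm diameter, each leg's bounding box inset 49 mm from the nearest pair of top edges, running from z = 0 to the bottom of the top.

B is a four-legged stool. The seat is a 296×282×31 mm slab whose top surface is at z = 402 mm; four square legs, each 36×36 mm in cross-section, run from the floor (z = 0) to the underside of the seat, each flush with a corner of the seat.

The stool is on top of the table.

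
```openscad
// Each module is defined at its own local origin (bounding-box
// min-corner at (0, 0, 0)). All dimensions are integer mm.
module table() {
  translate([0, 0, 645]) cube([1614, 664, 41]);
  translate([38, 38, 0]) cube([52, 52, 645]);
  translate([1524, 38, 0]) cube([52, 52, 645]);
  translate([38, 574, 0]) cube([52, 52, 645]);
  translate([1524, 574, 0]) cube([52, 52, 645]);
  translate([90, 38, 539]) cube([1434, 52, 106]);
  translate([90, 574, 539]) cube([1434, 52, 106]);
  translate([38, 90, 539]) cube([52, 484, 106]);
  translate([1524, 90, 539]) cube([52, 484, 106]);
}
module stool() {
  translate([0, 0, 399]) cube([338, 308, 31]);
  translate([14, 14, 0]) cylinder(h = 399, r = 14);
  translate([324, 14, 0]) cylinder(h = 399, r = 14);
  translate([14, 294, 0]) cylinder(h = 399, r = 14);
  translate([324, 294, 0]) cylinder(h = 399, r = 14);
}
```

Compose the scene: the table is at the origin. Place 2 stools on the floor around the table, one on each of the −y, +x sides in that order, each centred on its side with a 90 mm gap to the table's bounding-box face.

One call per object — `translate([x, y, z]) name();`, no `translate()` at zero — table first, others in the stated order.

table();
translate([638, -398, 0]) stool();
translate([1704, 178, 0]) stool();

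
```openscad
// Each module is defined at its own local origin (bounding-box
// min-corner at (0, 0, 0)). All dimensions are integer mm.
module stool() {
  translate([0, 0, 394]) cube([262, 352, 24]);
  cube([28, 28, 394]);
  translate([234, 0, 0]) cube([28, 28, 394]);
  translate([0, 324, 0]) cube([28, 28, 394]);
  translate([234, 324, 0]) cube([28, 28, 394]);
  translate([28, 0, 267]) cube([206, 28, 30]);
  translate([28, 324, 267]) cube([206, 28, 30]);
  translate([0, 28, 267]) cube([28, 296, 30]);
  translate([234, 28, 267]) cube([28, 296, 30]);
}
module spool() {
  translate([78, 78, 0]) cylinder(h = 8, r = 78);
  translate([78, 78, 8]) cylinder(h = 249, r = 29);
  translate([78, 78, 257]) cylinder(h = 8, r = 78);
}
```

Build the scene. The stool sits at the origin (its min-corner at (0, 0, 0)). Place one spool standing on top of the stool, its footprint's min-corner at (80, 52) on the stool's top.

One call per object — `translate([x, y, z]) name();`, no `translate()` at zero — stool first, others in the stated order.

stool();
translate([80, 52, 418]) spool();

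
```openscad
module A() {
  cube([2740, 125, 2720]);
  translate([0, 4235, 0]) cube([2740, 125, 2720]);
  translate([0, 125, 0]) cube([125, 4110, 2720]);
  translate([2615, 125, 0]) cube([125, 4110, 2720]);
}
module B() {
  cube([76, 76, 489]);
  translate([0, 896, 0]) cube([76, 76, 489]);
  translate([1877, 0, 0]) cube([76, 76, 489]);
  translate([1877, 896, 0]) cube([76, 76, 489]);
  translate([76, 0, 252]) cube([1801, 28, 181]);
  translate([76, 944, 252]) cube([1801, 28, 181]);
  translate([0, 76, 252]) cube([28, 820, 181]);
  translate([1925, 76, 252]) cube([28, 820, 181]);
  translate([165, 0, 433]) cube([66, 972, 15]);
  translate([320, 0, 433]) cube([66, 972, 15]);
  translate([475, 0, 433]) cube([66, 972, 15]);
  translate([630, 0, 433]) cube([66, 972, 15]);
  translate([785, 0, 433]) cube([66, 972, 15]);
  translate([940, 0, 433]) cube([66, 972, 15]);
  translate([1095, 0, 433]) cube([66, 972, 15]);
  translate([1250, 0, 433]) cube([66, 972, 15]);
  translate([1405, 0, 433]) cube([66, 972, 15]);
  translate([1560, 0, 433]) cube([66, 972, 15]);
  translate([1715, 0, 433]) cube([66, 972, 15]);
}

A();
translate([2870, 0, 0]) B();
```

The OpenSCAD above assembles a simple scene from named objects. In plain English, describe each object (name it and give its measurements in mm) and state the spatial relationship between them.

A is the wall frame of a small rectangular building: four walls, each 2720 mm tall and 125 mm thick, enclosing a footprint 2740 mm (x) by 4360 mm (y) outside-to-outside, with no floor or roof. The front and back walls (the −y and +y sides) span the full width; the two side walls fit between them.

B is a bed frame 1953 mm long (x) by 972 mm wide (y). Four 76×76 mm corner posts, 489 mm tall, at the corners of the footprint. Four rails of 28 mm thickness and 181 mm height run between adjacent posts with their undersides at z = 252 mm, their outer faces flush with the outside of the frame (the two x-running rails run between the posts' inner faces; the two y-running rails run between the posts' inner faces). 11 slats, each 66 mm wide (x) and 15 mm thick, lie across the top of the two x-running rails, running the full 972 mm width of the frame in y; the slats are evenly spaced along x between the inner faces of the end posts with equal gaps (rounded down to the nearest mm) at the −x end and between each pair — any rounding remainder accumulates at the +x end.

The bed frame is on the floor beside the house frame on its +x side.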